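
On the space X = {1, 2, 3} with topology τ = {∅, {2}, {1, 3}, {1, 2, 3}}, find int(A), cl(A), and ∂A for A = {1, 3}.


int(A) = {1, 3}, cl(A) = {1, 3}, ∂A = ∅.

Closed sets in (X, τ) are complements of opens:
  closed(X, τ) = {∅, {2}, {1, 3}, {1, 2, 3}}.
int(A) = ⋃ {U ∈ τ : U ⊆ A}. Opens contained in A: ∅, {1, 3}.
Taking the union of these: int(A) = {1, 3}.
cl(A) = ⋂ {C closed : A ⊆ C}. Closed sets containing A: {1, 3}, {1, 2, 3}.
Intersecting these: cl(A) = {1, 3}.
∂A = cl(A) ∖ int(A) = {1, 3} ∖ {1, 3} = ∅.


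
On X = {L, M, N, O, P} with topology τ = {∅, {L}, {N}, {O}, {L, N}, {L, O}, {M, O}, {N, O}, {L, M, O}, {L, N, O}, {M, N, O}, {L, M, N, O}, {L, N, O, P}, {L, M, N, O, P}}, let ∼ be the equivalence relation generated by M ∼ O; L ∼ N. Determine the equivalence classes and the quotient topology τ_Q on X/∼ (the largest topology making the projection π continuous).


X/∼ = {[L=N], [M=O], [P]}; |τ_Q| = 5.

Equivalence classes: [L=N], [M=O], [P].
Quotient map π: X → X/∼ sends L ↦ [L=N], M ↦ [M=O], N ↦ [L=N], O ↦ [M=O], P ↦ [P].
For each subset V ⊆ X/∼, compute π^{-1}(V) ⊆ X and check whether π^{-1}(V) ∈ τ. V is open in τ_Q iff π^{-1}(V) ∈ τ.
  V = {}: π^{-1}(V) = ∅ ∈ τ ✓.
  V = {[L=N]}: π^{-1}(V) = {L, N} ∈ τ ✓.
  V = {[M=O]}: π^{-1}(V) = {M, O} ∈ τ ✓.
  V = {[L=N], [M=O]}: π^{-1}(V) = {L, M, N, O} ∈ τ ✓.
  V = {[P]}: π^{-1}(V) = {P} ∉ τ ✗.
  V = {[L=N], [P]}: π^{-1}(V) = {L, N, P} ∉ τ ✗.
  V = {[M=O], [P]}: π^{-1}(V) = {M, O, P} ∉ τ ✗.
  V = {[L=N], [M=O], [P]}: π^{-1}(V) = {L, M, N, O, P} ∈ τ ✓.
Open sets in the quotient: τ_Q = {{}, {[L=N]}, {[M=O]}, {[L=N], [M=O]}, {[L=N], [M=O], [P]}} (5 elements).


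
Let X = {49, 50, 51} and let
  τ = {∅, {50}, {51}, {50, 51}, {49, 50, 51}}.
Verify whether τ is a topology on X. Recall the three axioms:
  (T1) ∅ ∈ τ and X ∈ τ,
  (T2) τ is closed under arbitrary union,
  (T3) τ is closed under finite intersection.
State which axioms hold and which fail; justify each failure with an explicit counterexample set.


τ IS a topology on X.

Axiom (T1): ∅ ∈ τ? Yes; X ∈ τ? Yes.
Axiom (T2/T3): check pairwise unions and intersections of members of τ.
All pairwise intersections and unions checked — each lies in τ. Therefore τ satisfies (T1), (T2), (T3): it IS a topology on X.


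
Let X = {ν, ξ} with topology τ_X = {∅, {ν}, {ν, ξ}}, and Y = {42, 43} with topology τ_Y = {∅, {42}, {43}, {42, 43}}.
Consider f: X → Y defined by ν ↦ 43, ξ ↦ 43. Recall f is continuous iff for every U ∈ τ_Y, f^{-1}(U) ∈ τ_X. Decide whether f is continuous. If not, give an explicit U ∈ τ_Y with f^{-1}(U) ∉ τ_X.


f IS continuous.

Compute f^{-1}(U) for each U ∈ τ_Y:
  U = ∅: f^{-1}(U) = ∅ ∈ τ_X ✓.
  U = {42}: f^{-1}(U) = ∅ ∈ τ_X ✓.
  U = {43}: f^{-1}(U) = {ν, ξ} ∈ τ_X ✓.
  U = {42, 43}: f^{-1}(U) = {ν, ξ} ∈ τ_X ✓.
Every preimage lies in τ_X, so f IS continuous.


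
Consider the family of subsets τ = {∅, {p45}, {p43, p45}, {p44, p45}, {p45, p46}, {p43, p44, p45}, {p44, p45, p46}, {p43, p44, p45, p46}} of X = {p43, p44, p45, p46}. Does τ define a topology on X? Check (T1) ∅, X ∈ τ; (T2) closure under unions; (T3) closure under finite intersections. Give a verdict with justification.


τ is NOT a topology on X.

Axiom (T1): ∅ ∈ τ? Yes; X ∈ τ? Yes.
Axiom (T2/T3): check pairwise unions and intersections of members of τ.
Counterexample for (T2): {p43, p45} ∪ {p45, p46} = {p43, p45, p46} ∉ τ. Therefore τ is NOT a topology.


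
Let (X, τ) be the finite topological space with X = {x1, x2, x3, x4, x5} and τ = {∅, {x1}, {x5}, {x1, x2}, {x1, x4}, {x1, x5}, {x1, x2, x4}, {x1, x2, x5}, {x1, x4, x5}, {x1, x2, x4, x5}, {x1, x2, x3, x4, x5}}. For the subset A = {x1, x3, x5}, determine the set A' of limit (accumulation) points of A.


A' = {x2, x3, x4}

For each x ∈ X, list the open sets U ∈ τ with x ∈ U, then check whether U ∩ (A ∖ {x}) ≠ ∅ for every such U.
  x = x1: open {x1} ∋ x has {x1} ∩ (A ∖ {x1}) = ∅, so x is NOT a limit point.
  x = x2: opens ∋ x are {x1, x2}, {x1, x2, x4}, {x1, x2, x5}, {x1, x2, x4, x5}, {x1, x2, x3, x4, x5}; each meets A ∖ {x2}, so x IS a limit point.
  x = x3: opens ∋ x are {x1, x2, x3, x4, x5}; each meets A ∖ {x3}, so x IS a limit point.
  x = x4: opens ∋ x are {x1, x4}, {x1, x2, x4}, {x1, x4, x5}, {x1, x2, x4, x5}, {x1, x2, x3, x4, x5}; each meets A ∖ {x4}, so x IS a limit point.
  x = x5: open {x5} ∋ x has {x5} ∩ (A ∖ {x5}) = ∅, so x is NOT a limit point.
Collecting: A' = {x2, x3, x4}.


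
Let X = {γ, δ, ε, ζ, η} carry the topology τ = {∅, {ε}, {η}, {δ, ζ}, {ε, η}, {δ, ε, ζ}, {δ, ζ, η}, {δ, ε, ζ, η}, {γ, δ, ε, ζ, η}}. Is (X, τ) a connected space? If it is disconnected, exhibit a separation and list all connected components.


(X, τ) is connected.

Find clopen sets (U ∈ τ with X ∖ U ∈ τ):
  U = ∅, X ∖ U = {γ, δ, ε, ζ, η} — both open, so U is clopen.
  U = {γ, δ, ε, ζ, η}, X ∖ U = ∅ — both open, so U is clopen.
Only trivial clopens (∅ and X) exist, so (X, τ) is connected.
Compute connected components by grouping points that agree on all clopens:
  component: {γ, δ, ε, ζ, η}


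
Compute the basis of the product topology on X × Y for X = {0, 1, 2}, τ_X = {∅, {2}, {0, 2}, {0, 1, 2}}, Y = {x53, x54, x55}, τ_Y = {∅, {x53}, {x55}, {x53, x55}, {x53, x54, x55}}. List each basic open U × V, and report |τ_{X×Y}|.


Basis B = {∅ × ∅, {2} × {x53}, {2} × {x55}, {0, 2} × {x53}, {0, 2} × {x55}, {2} × {x53, x55}, {0, 1, 2} × {x53}, {0, 1, 2} × {x55}, {2} × {x53, x54, x55}, {0, 2} × {x53, x55}, {0, 2} × {x53, x54, x55}, {0, 1, 2} × {x53, x55}, {0, 1, 2} × {x53, x54, x55}}; |τ_{X×Y}| = 30.

Enumerate products U × V with U ∈ τ_X, V ∈ τ_Y (deduplicated):
  ∅ × ∅ = {} (∅)
  {2} × {x53} = {(2,x53)}
  {2} × {x55} = {(2,x55)}
  {0, 2} × {x53} = {(0,x53), (2,x53)}
  {0, 2} × {x55} = {(0,x55), (2,x55)}
  {2} × {x53, x55} = {(2,x53), (2,x55)}
  {0, 1, 2} × {x53} = {(0,x53), (1,x53), (2,x53)}
  {0, 1, 2} × {x55} = {(0,x55), (1,x55), (2,x55)}
  {2} × {x53, x54, x55} = {(2,x53), (2,x54), (2,x55)}
  {0, 2} × {x53, x55} = {(0,x53), (0,x55), (2,x53), (2,x55)}
  {0, 2} × {x53, x54, x55} = {(0,x53), (0,x54), (0,x55), (2,x53), (2,x54), (2,x55)}
  {0, 1, 2} × {x53, x55} = {(0,x53), (0,x55), (1,x53), (1,x55), (2,x53), (2,x55)}
  {0, 1, 2} × {x53, x54, x55} = {(0,x53), (0,x54), (0,x55), (1,x53), (1,x54), (1,x55), (2,x53), (2,x54), (2,x55)}
These 13 distinct sets form the basis B.
Close under arbitrary unions to get τ_{X×Y}; counting gives |τ_{X×Y}| = 30.


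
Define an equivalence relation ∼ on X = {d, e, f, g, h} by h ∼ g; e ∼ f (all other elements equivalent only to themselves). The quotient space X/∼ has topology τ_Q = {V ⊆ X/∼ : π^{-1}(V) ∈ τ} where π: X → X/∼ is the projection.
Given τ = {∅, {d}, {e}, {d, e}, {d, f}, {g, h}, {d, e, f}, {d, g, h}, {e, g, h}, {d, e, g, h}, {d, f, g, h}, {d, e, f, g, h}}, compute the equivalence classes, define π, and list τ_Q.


X/∼ = {[d], [e=f], [g=h]}; |τ_Q| = 6.

Equivalence classes: [d], [e=f], [g=h].
Quotient map π: X → X/∼ sends d ↦ [d], e ↦ [e=f], f ↦ [e=f], g ↦ [g=h], h ↦ [g=h].
For each subset V ⊆ X/∼, compute π^{-1}(V) ⊆ X and check whether π^{-1}(V) ∈ τ. V is open in τ_Q iff π^{-1}(V) ∈ τ.
  V = {}: π^{-1}(V) = ∅ ∈ τ ✓.
  V = {[d]}: π^{-1}(V) = {d} ∈ τ ✓.
  V = {[e=f]}: π^{-1}(V) = {e, f} ∉ τ ✗.
  V = {[d], [e=f]}: π^{-1}(V) = {d, e, f} ∈ τ ✓.
  V = {[g=h]}: π^{-1}(V) = {g, h} ∈ τ ✓.
  V = {[d], [g=h]}: π^{-1}(V) = {d, g, h} ∈ τ ✓.
  V = {[e=f], [g=h]}: π^{-1}(V) = {e, f, g, h} ∉ τ ✗.
  V = {[d], [e=f], [g=h]}: π^{-1}(V) = {d, e, f, g, h} ∈ τ ✓.
Open sets in the quotient: τ_Q = {{}, {[d]}, {[d], [e=f]}, {[g=h]}, {[d], [g=h]}, {[d], [e=f], [g=h]}} (6 elements).


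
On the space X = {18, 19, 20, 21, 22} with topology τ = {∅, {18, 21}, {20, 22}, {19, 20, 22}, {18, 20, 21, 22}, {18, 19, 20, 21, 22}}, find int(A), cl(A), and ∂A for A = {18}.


int(A) = ∅, cl(A) = {18, 21}, ∂A = {18, 21}.

Closed sets in (X, τ) are complements of opens:
  closed(X, τ) = {∅, {19}, {18, 21}, {18, 19, 21}, {19, 20, 22}, {18, 19, 20, 21, 22}}.
int(A) = ⋃ {U ∈ τ : U ⊆ A}. Opens contained in A: ∅.
Taking the union of these: int(A) = ∅.
cl(A) = ⋂ {C closed : A ⊆ C}. Closed sets containing A: {18, 21}, {18, 19, 21}, {18, 19, 20, 21, 22}.
Intersecting these: cl(A) = {18, 21}.
∂A = cl(A) ∖ int(A) = {18, 21} ∖ ∅ = {18, 21}.


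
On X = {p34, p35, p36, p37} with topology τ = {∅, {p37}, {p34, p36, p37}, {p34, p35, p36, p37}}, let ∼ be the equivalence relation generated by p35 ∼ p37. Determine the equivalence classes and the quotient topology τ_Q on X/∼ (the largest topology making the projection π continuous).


X/∼ = {[p34], [p35=p37], [p36]}; |τ_Q| = 2.

Equivalence classes: [p34], [p35=p37], [p36].
Quotient map π: X → X/∼ sends p34 ↦ [p34], p35 ↦ [p35=p37], p36 ↦ [p36], p37 ↦ [p35=p37].
For each subset V ⊆ X/∼, compute π^{-1}(V) ⊆ X and check whether π^{-1}(V) ∈ τ. V is open in τ_Q iff π^{-1}(V) ∈ τ.
  V = {}: π^{-1}(V) = ∅ ∈ τ ✓.
  V = {[p34]}: π^{-1}(V) = {p34} ∉ τ ✗.
  V = {[p35=p37]}: π^{-1}(V) = {p35, p37} ∉ τ ✗.
  V = {[p34], [p35=p37]}: π^{-1}(V) = {p34, p35, p37} ∉ τ ✗.
  V = {[p36]}: π^{-1}(V) = {p36} ∉ τ ✗.
  V = {[p34], [p36]}: π^{-1}(V) = {p34, p36} ∉ τ ✗.
  V = {[p35=p37], [p36]}: π^{-1}(V) = {p35, p36, p37} ∉ τ ✗.
  V = {[p34], [p35=p37], [p36]}: π^{-1}(V) = {p34, p35, p36, p37} ∈ τ ✓.
Open sets in the quotient: τ_Q = {{}, {[p34], [p35=p37], [p36]}} (2 elements).


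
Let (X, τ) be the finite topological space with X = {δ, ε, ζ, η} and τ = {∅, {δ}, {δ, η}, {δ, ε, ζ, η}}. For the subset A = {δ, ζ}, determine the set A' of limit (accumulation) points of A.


A' = {ε, ζ, η}

For each x ∈ X, list the open sets U ∈ τ with x ∈ U, then check whether U ∩ (A ∖ {x}) ≠ ∅ for every such U.
  x = δ: open {δ} ∋ x has {δ} ∩ (A ∖ {δ}) = ∅, so x is NOT a limit point.
  x = ε: opens ∋ x are {δ, ε, ζ, η}; each meets A ∖ {ε}, so x IS a limit point.
  x = ζ: opens ∋ x are {δ, ε, ζ, η}; each meets A ∖ {ζ}, so x IS a limit point.
  x = η: opens ∋ x are {δ, η}, {δ, ε, ζ, η}; each meets A ∖ {η}, so x IS a limit point.
Collecting: A' = {ε, ζ, η}.


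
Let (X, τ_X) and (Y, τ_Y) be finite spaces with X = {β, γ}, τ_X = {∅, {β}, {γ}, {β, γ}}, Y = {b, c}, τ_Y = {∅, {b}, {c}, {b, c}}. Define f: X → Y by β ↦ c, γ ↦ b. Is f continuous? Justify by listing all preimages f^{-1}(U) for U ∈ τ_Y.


f IS continuous.

Compute f^{-1}(U) for each U ∈ τ_Y:
  U = ∅: f^{-1}(U) = ∅ ∈ τ_X ✓.
  U = {b}: f^{-1}(U) = {γ} ∈ τ_X ✓.
  U = {c}: f^{-1}(U) = {β} ∈ τ_X ✓.
  U = {b, c}: f^{-1}(U) = {β, γ} ∈ τ_X ✓.
Every preimage lies in τ_X, so f IS continuous.


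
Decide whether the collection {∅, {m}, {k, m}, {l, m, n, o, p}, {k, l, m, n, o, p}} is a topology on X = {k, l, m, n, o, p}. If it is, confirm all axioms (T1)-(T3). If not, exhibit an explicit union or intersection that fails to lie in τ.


τ IS a topology on X.

Axiom (T1): ∅ ∈ τ? Yes; X ∈ τ? Yes.
Axiom (T2/T3): check pairwise unions and intersections of members of τ.
All pairwise intersections and unions checked — each lies in τ. Therefore τ satisfies (T1), (T2), (T3): it IS a topology on X.


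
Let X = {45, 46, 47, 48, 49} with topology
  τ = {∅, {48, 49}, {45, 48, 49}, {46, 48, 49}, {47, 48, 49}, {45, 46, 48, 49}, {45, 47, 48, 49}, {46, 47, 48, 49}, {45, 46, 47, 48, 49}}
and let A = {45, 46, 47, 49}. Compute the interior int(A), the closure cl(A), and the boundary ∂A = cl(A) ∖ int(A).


int(A) = ∅, cl(A) = {45, 46, 47, 48, 49}, ∂A = {45, 46, 47, 48, 49}.

Closed sets in (X, τ) are complements of opens:
  closed(X, τ) = {∅, {45}, {46}, {47}, {45, 46}, {45, 47}, {46, 47}, {45, 46, 47}, {45, 46, 47, 48, 49}}.
int(A) = ⋃ {U ∈ τ : U ⊆ A}. Opens contained in A: ∅.
Taking the union of these: int(A) = ∅.
cl(A) = ⋂ {C closed : A ⊆ C}. Closed sets containing A: {45, 46, 47, 48, 49}.
Intersecting these: cl(A) = {45, 46, 47, 48, 49}.
∂A = cl(A) ∖ int(A) = {45, 46, 47, 48, 49} ∖ ∅ = {45, 46, 47, 48, 49}.


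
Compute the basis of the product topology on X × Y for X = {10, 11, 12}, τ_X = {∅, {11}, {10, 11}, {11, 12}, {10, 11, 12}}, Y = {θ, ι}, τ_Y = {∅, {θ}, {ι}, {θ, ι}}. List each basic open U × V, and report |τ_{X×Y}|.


Basis B = {∅ × ∅, {11} × {θ}, {11} × {ι}, {10, 11} × {θ}, {10, 11} × {ι}, {11} × {θ, ι}, {11, 12} × {θ}, {11, 12} × {ι}, {10, 11, 12} × {θ}, {10, 11, 12} × {ι}, {10, 11} × {θ, ι}, {11, 12} × {θ, ι}, {10, 11, 12} × {θ, ι}}; |τ_{X×Y}| = 25.

Enumerate products U × V with U ∈ τ_X, V ∈ τ_Y (deduplicated):
  ∅ × ∅ = {} (∅)
  {11} × {θ} = {(11,θ)}
  {11} × {ι} = {(11,ι)}
  {10, 11} × {θ} = {(10,θ), (11,θ)}
  {10, 11} × {ι} = {(10,ι), (11,ι)}
  {11} × {θ, ι} = {(11,θ), (11,ι)}
  {11, 12} × {θ} = {(11,θ), (12,θ)}
  {11, 12} × {ι} = {(11,ι), (12,ι)}
  {10, 11, 12} × {θ} = {(10,θ), (11,θ), (12,θ)}
  {10, 11, 12} × {ι} = {(10,ι), (11,ι), (12,ι)}
  {10, 11} × {θ, ι} = {(10,θ), (10,ι), (11,θ), (11,ι)}
  {11, 12} × {θ, ι} = {(11,θ), (11,ι), (12,θ), (12,ι)}
  {10, 11, 12} × {θ, ι} = {(10,θ), (10,ι), (11,θ), (11,ι), (12,θ), (12,ι)}
These 13 distinct sets form the basis B.
Close under arbitrary unions to get τ_{X×Y}; counting gives |τ_{X×Y}| = 25.


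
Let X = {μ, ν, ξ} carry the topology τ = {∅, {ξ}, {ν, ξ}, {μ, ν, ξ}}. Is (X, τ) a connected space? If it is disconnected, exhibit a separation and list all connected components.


(X, τ) is connected.

Find clopen sets (U ∈ τ with X ∖ U ∈ τ):
  U = ∅, X ∖ U = {μ, ν, ξ} — both open, so U is clopen.
  U = {μ, ν, ξ}, X ∖ U = ∅ — both open, so U is clopen.
Only trivial clopens (∅ and X) exist, so (X, τ) is connected.
Compute connected components by grouping points that agree on all clopens:
  component: {μ, ν, ξ}


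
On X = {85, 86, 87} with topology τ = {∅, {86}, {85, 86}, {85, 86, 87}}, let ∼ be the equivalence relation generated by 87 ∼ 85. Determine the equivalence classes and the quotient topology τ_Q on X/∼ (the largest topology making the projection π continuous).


X/∼ = {[85=87], [86]}; |τ_Q| = 3.

Equivalence classes: [85=87], [86].
Quotient map π: X → X/∼ sends 85 ↦ [85=87], 86 ↦ [86], 87 ↦ [85=87].
For each subset V ⊆ X/∼, compute π^{-1}(V) ⊆ X and check whether π^{-1}(V) ∈ τ. V is open in τ_Q iff π^{-1}(V) ∈ τ.
  V = {}: π^{-1}(V) = ∅ ∈ τ ✓.
  V = {[85=87]}: π^{-1}(V) = {85, 87} ∉ τ ✗.
  V = {[86]}: π^{-1}(V) = {86} ∈ τ ✓.
  V = {[85=87], [86]}: π^{-1}(V) = {85, 86, 87} ∈ τ ✓.
Open sets in the quotient: τ_Q = {{}, {[86]}, {[85=87], [86]}} (3 elements).


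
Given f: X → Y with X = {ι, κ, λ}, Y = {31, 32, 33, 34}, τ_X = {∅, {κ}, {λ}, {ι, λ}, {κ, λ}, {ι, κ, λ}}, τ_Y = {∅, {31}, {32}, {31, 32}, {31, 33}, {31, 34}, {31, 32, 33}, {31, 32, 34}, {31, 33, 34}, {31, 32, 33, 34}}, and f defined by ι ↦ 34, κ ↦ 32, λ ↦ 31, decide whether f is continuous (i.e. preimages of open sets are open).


f IS continuous.

Compute f^{-1}(U) for each U ∈ τ_Y:
  U = ∅: f^{-1}(U) = ∅ ∈ τ_X ✓.
  U = {31}: f^{-1}(U) = {λ} ∈ τ_X ✓.
  U = {32}: f^{-1}(U) = {κ} ∈ τ_X ✓.
  U = {31, 32}: f^{-1}(U) = {κ, λ} ∈ τ_X ✓.
  U = {31, 33}: f^{-1}(U) = {λ} ∈ τ_X ✓.
  U = {31, 34}: f^{-1}(U) = {ι, λ} ∈ τ_X ✓.
  U = {31, 32, 33}: f^{-1}(U) = {κ, λ} ∈ τ_X ✓.
  U = {31, 32, 34}: f^{-1}(U) = {ι, κ, λ} ∈ τ_X ✓.
  U = {31, 33, 34}: f^{-1}(U) = {ι, λ} ∈ τ_X ✓.
  U = {31, 32, 33, 34}: f^{-1}(U) = {ι, κ, λ} ∈ τ_X ✓.
Every preimage lies in τ_X, so f IS continuous.


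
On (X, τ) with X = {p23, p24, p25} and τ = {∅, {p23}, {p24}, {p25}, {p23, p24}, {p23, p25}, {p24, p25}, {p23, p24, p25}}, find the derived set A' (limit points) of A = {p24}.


A' = ∅

For each x ∈ X, list the open sets U ∈ τ with x ∈ U, then check whether U ∩ (A ∖ {x}) ≠ ∅ for every such U.
  x = p23: open {p23} ∋ x has {p23} ∩ (A ∖ {p23}) = ∅, so x is NOT a limit point.
  x = p24: open {p24} ∋ x has {p24} ∩ (A ∖ {p24}) = ∅, so x is NOT a limit point.
  x = p25: open {p25} ∋ x has {p25} ∩ (A ∖ {p25}) = ∅, so x is NOT a limit point.
Collecting: A' = ∅.


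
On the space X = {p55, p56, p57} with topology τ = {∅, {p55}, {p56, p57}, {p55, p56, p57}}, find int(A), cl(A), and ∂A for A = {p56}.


int(A) = ∅, cl(A) = {p56, p57}, ∂A = {p56, p57}.

Closed sets in (X, τ) are complements of opens:
  closed(X, τ) = {∅, {p55}, {p56, p57}, {p55, p56, p57}}.
int(A) = ⋃ {U ∈ τ : U ⊆ A}. Opens contained in A: ∅.
Taking the union of these: int(A) = ∅.
cl(A) = ⋂ {C closed : A ⊆ C}. Closed sets containing A: {p56, p57}, {p55, p56, p57}.
Intersecting these: cl(A) = {p56, p57}.
∂A = cl(A) ∖ int(A) = {p56, p57} ∖ ∅ = {p56, p57}.


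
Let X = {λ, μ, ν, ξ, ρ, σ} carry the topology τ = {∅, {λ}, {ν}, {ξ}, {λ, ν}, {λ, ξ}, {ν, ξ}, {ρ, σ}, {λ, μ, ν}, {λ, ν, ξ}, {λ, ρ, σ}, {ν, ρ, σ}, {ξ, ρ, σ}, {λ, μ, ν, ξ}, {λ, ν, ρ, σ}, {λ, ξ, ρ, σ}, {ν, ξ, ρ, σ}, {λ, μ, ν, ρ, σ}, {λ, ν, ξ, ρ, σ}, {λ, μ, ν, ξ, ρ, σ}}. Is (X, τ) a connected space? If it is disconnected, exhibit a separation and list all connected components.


(X, τ) is disconnected; components = [{ξ}, {ρ, σ}, {λ, μ, ν}].

Find clopen sets (U ∈ τ with X ∖ U ∈ τ):
  U = ∅, X ∖ U = {λ, μ, ν, ξ, ρ, σ} — both open, so U is clopen.
  U = {ξ}, X ∖ U = {λ, μ, ν, ρ, σ} — both open, so U is clopen.
  U = {ρ, σ}, X ∖ U = {λ, μ, ν, ξ} — both open, so U is clopen.
  U = {λ, μ, ν}, X ∖ U = {ξ, ρ, σ} — both open, so U is clopen.
  U = {ξ, ρ, σ}, X ∖ U = {λ, μ, ν} — both open, so U is clopen.
  U = {λ, μ, ν, ξ}, X ∖ U = {ρ, σ} — both open, so U is clopen.
  U = {λ, μ, ν, ρ, σ}, X ∖ U = {ξ} — both open, so U is clopen.
  U = {λ, μ, ν, ξ, ρ, σ}, X ∖ U = ∅ — both open, so U is clopen.
Nontrivial clopen(s) exist: e.g. {ρ, σ}. So (X, τ) is disconnected.
Compute connected components by grouping points that agree on all clopens:
  component: {ξ}
  component: {ρ, σ}
  component: {λ, μ, ν}


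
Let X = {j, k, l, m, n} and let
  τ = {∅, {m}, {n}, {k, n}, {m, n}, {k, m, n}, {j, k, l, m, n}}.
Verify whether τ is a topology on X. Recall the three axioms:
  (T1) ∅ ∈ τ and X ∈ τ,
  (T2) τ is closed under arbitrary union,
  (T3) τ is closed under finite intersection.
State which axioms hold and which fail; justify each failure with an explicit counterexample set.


τ IS a topology on X.

Axiom (T1): ∅ ∈ τ? Yes; X ∈ τ? Yes.
Axiom (T2/T3): check pairwise unions and intersections of members of τ.
All pairwise intersections and unions checked — each lies in τ. Therefore τ satisfies (T1), (T2), (T3): it IS a topology on X.


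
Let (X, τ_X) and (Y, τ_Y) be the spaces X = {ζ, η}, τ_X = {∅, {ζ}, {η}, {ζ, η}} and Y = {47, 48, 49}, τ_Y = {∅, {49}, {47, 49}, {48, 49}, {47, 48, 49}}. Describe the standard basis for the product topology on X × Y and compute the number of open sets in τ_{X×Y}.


Basis B = {∅ × ∅, {ζ} × {49}, {η} × {49}, {ζ} × {47, 49}, {ζ} × {48, 49}, {ζ, η} × {49}, {η} × {47, 49}, {η} × {48, 49}, {ζ} × {47, 48, 49}, {η} × {47, 48, 49}, {ζ, η} × {47, 49}, {ζ, η} × {48, 49}, {ζ, η} × {47, 48, 49}}; |τ_{X×Y}| = 25.

Enumerate products U × V with U ∈ τ_X, V ∈ τ_Y (deduplicated):
  ∅ × ∅ = {} (∅)
  {ζ} × {49} = {(ζ,49)}
  {η} × {49} = {(η,49)}
  {ζ} × {47, 49} = {(ζ,47), (ζ,49)}
  {ζ} × {48, 49} = {(ζ,48), (ζ,49)}
  {ζ, η} × {49} = {(ζ,49), (η,49)}
  {η} × {47, 49} = {(η,47), (η,49)}
  {η} × {48, 49} = {(η,48), (η,49)}
  {ζ} × {47, 48, 49} = {(ζ,47), (ζ,48), (ζ,49)}
  {η} × {47, 48, 49} = {(η,47), (η,48), (η,49)}
  {ζ, η} × {47, 49} = {(ζ,47), (ζ,49), (η,47), (η,49)}
  {ζ, η} × {48, 49} = {(ζ,48), (ζ,49), (η,48), (η,49)}
  {ζ, η} × {47, 48, 49} = {(ζ,47), (ζ,48), (ζ,49), (η,47), (η,48), (η,49)}
These 13 distinct sets form the basis B.
Close under arbitrary unions to get τ_{X×Y}; counting gives |τ_{X×Y}| = 25.


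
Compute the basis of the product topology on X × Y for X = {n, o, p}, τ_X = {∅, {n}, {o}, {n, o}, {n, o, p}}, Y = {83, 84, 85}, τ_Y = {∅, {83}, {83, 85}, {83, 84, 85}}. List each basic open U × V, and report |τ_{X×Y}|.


Basis B = {∅ × ∅, {n} × {83}, {o} × {83}, {n} × {83, 85}, {n, o} × {83}, {o} × {83, 85}, {n} × {83, 84, 85}, {n, o, p} × {83}, {o} × {83, 84, 85}, {n, o} × {83, 85}, {n, o} × {83, 84, 85}, {n, o, p} × {83, 85}, {n, o, p} × {83, 84, 85}}; |τ_{X×Y}| = 30.

Enumerate products U × V with U ∈ τ_X, V ∈ τ_Y (deduplicated):
  ∅ × ∅ = {} (∅)
  {n} × {83} = {(n,83)}
  {o} × {83} = {(o,83)}
  {n} × {83, 85} = {(n,83), (n,85)}
  {n, o} × {83} = {(n,83), (o,83)}
  {o} × {83, 85} = {(o,83), (o,85)}
  {n} × {83, 84, 85} = {(n,83), (n,84), (n,85)}
  {n, o, p} × {83} = {(n,83), (o,83), (p,83)}
  {o} × {83, 84, 85} = {(o,83), (o,84), (o,85)}
  {n, o} × {83, 85} = {(n,83), (n,85), (o,83), (o,85)}
  {n, o} × {83, 84, 85} = {(n,83), (n,84), (n,85), (o,83), (o,84), (o,85)}
  {n, o, p} × {83, 85} = {(n,83), (n,85), (o,83), (o,85), (p,83), (p,85)}
  {n, o, p} × {83, 84, 85} = {(n,83), (n,84), (n,85), (o,83), (o,84), (o,85), (p,83), (p,84), (p,85)}
These 13 distinct sets form the basis B.
Close under arbitrary unions to get τ_{X×Y}; counting gives |τ_{X×Y}| = 30.


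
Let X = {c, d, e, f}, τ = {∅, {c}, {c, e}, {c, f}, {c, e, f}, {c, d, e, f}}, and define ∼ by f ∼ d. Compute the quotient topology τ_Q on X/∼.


X/∼ = {[c], [d=f], [e]}; |τ_Q| = 4.

Equivalence classes: [c], [d=f], [e].
Quotient map π: X → X/∼ sends c ↦ [c], d ↦ [d=f], e ↦ [e], f ↦ [d=f].
For each subset V ⊆ X/∼, compute π^{-1}(V) ⊆ X and check whether π^{-1}(V) ∈ τ. V is open in τ_Q iff π^{-1}(V) ∈ τ.
  V = {}: π^{-1}(V) = ∅ ∈ τ ✓.
  V = {[c]}: π^{-1}(V) = {c} ∈ τ ✓.
  V = {[d=f]}: π^{-1}(V) = {d, f} ∉ τ ✗.
  V = {[c], [d=f]}: π^{-1}(V) = {c, d, f} ∉ τ ✗.
  V = {[e]}: π^{-1}(V) = {e} ∉ τ ✗.
  V = {[c], [e]}: π^{-1}(V) = {c, e} ∈ τ ✓.
  V = {[d=f], [e]}: π^{-1}(V) = {d, e, f} ∉ τ ✗.
  V = {[c], [d=f], [e]}: π^{-1}(V) = {c, d, e, f} ∈ τ ✓.
Open sets in the quotient: τ_Q = {{}, {[c]}, {[c], [e]}, {[c], [d=f], [e]}} (4 elements).


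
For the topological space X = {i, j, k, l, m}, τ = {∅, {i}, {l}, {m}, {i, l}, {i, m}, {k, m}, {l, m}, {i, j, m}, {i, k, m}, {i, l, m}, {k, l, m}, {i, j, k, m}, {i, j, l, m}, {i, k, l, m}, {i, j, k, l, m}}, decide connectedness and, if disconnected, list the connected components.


(X, τ) is disconnected; components = [{l}, {i, j, k, m}].

Find clopen sets (U ∈ τ with X ∖ U ∈ τ):
  U = ∅, X ∖ U = {i, j, k, l, m} — both open, so U is clopen.
  U = {l}, X ∖ U = {i, j, k, m} — both open, so U is clopen.
  U = {i, j, k, m}, X ∖ U = {l} — both open, so U is clopen.
  U = {i, j, k, l, m}, X ∖ U = ∅ — both open, so U is clopen.
Nontrivial clopen(s) exist: e.g. {l}. So (X, τ) is disconnected.
Compute connected components by grouping points that agree on all clopens:
  component: {l}
  component: {i, j, k, m}


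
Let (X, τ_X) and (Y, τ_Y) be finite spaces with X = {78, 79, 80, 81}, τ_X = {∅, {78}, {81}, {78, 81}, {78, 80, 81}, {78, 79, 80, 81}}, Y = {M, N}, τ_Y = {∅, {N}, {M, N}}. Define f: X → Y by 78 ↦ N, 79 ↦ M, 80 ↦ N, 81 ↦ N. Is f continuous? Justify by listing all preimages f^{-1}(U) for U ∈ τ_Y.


f IS continuous.

Compute f^{-1}(U) for each U ∈ τ_Y:
  U = ∅: f^{-1}(U) = ∅ ∈ τ_X ✓.
  U = {N}: f^{-1}(U) = {78, 80, 81} ∈ τ_X ✓.
  U = {M, N}: f^{-1}(U) = {78, 79, 80, 81} ∈ τ_X ✓.
Every preimage lies in τ_X, so f IS continuous.


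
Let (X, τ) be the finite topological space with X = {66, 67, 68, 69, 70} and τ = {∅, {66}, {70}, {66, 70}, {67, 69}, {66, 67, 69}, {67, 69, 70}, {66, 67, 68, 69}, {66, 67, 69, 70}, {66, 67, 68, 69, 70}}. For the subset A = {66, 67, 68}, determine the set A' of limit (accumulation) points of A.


A' = {68, 69}

For each x ∈ X, list the open sets U ∈ τ with x ∈ U, then check whether U ∩ (A ∖ {x}) ≠ ∅ for every such U.
  x = 66: open {66} ∋ x has {66} ∩ (A ∖ {66}) = ∅, so x is NOT a limit point.
  x = 67: open {67, 69} ∋ x has {67, 69} ∩ (A ∖ {67}) = ∅, so x is NOT a limit point.
  x = 68: opens ∋ x are {66, 67, 68, 69}, {66, 67, 68, 69, 70}; each meets A ∖ {68}, so x IS a limit point.
  x = 69: opens ∋ x are {67, 69}, {66, 67, 69}, {67, 69, 70}, {66, 67, 68, 69}, {66, 67, 69, 70}, {66, 67, 68, 69, 70}; each meets A ∖ {69}, so x IS a limit point.
  x = 70: open {70} ∋ x has {70} ∩ (A ∖ {70}) = ∅, so x is NOT a limit point.
Collecting: A' = {68, 69}.


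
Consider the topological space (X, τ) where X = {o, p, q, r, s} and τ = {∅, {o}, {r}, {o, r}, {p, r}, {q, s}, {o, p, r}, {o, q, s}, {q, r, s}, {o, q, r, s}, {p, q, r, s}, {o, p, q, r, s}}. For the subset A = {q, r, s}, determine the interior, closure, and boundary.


int(A) = {q, r, s}, cl(A) = {p, q, r, s}, ∂A = {p}.

Closed sets in (X, τ) are complements of opens:
  closed(X, τ) = {∅, {o}, {p}, {o, p}, {p, r}, {q, s}, {o, p, r}, {o, q, s}, {p, q, s}, {o, p, q, s}, {p, q, r, s}, {o, p, q, r, s}}.
int(A) = ⋃ {U ∈ τ : U ⊆ A}. Opens contained in A: ∅, {r}, {q, s}, {q, r, s}.
Taking the union of these: int(A) = {q, r, s}.
cl(A) = ⋂ {C closed : A ⊆ C}. Closed sets containing A: {p, q, r, s}, {o, p, q, r, s}.
Intersecting these: cl(A) = {p, q, r, s}.
∂A = cl(A) ∖ int(A) = {p, q, r, s} ∖ {q, r, s} = {p}.


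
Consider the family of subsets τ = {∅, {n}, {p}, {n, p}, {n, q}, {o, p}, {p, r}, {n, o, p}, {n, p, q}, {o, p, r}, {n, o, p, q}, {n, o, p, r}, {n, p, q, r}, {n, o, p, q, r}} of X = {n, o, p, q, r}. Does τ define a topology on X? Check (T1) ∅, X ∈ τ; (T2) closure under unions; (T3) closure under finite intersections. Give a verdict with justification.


τ is NOT a topology on X.

Axiom (T1): ∅ ∈ τ? Yes; X ∈ τ? Yes.
Axiom (T2/T3): check pairwise unions and intersections of members of τ.
Counterexample for (T2): {n} ∪ {p, r} = {n, p, r} ∉ τ. Therefore τ is NOT a topology.


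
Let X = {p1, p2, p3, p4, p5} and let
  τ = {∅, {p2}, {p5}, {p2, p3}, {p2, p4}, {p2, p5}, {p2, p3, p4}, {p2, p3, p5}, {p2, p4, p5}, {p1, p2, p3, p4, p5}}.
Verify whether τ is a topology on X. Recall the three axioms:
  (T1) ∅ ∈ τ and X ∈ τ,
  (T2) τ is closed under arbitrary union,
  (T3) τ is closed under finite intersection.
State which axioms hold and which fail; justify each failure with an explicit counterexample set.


τ is NOT a topology on X.

Axiom (T1): ∅ ∈ τ? Yes; X ∈ τ? Yes.
Axiom (T2/T3): check pairwise unions and intersections of members of τ.
Counterexample for (T2): {p5} ∪ {p2, p3, p4} = {p2, p3, p4, p5} ∉ τ. Therefore τ is NOT a topology.


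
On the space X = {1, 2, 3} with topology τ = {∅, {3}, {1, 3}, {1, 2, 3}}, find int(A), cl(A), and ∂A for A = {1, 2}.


int(A) = ∅, cl(A) = {1, 2}, ∂A = {1, 2}.

Closed sets in (X, τ) are complements of opens:
  closed(X, τ) = {∅, {2}, {1, 2}, {1, 2, 3}}.
int(A) = ⋃ {U ∈ τ : U ⊆ A}. Opens contained in A: ∅.
Taking the union of these: int(A) = ∅.
cl(A) = ⋂ {C closed : A ⊆ C}. Closed sets containing A: {1, 2}, {1, 2, 3}.
Intersecting these: cl(A) = {1, 2}.
∂A = cl(A) ∖ int(A) = {1, 2} ∖ ∅ = {1, 2}.


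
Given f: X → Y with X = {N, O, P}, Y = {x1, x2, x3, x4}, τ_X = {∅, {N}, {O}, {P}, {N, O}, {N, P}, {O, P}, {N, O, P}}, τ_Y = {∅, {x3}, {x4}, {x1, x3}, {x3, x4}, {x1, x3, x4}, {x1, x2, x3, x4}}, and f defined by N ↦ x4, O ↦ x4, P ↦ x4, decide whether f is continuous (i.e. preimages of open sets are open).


f IS continuous.

Compute f^{-1}(U) for each U ∈ τ_Y:
  U = ∅: f^{-1}(U) = ∅ ∈ τ_X ✓.
  U = {x3}: f^{-1}(U) = ∅ ∈ τ_X ✓.
  U = {x4}: f^{-1}(U) = {N, O, P} ∈ τ_X ✓.
  U = {x1, x3}: f^{-1}(U) = ∅ ∈ τ_X ✓.
  U = {x3, x4}: f^{-1}(U) = {N, O, P} ∈ τ_X ✓.
  U = {x1, x3, x4}: f^{-1}(U) = {N, O, P} ∈ τ_X ✓.
  U = {x1, x2, x3, x4}: f^{-1}(U) = {N, O, P} ∈ τ_X ✓.
Every preimage lies in τ_X, so f IS continuous.


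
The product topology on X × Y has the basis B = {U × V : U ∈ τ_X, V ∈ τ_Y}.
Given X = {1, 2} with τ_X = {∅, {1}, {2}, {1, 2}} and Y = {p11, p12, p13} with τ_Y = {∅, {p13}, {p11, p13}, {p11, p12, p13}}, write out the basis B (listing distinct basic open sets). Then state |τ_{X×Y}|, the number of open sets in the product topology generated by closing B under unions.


Basis B = {∅ × ∅, {1} × {p13}, {2} × {p13}, {1} × {p11, p13}, {1, 2} × {p13}, {2} × {p11, p13}, {1} × {p11, p12, p13}, {2} × {p11, p12, p13}, {1, 2} × {p11, p13}, {1, 2} × {p11, p12, p13}}; |τ_{X×Y}| = 16.

Enumerate products U × V with U ∈ τ_X, V ∈ τ_Y (deduplicated):
  ∅ × ∅ = {} (∅)
  {1} × {p13} = {(1,p13)}
  {2} × {p13} = {(2,p13)}
  {1} × {p11, p13} = {(1,p11), (1,p13)}
  {1, 2} × {p13} = {(1,p13), (2,p13)}
  {2} × {p11, p13} = {(2,p11), (2,p13)}
  {1} × {p11, p12, p13} = {(1,p11), (1,p12), (1,p13)}
  {2} × {p11, p12, p13} = {(2,p11), (2,p12), (2,p13)}
  {1, 2} × {p11, p13} = {(1,p11), (1,p13), (2,p11), (2,p13)}
  {1, 2} × {p11, p12, p13} = {(1,p11), (1,p12), (1,p13), (2,p11), (2,p12), (2,p13)}
These 10 distinct sets form the basis B.
Close under arbitrary unions to get τ_{X×Y}; counting gives |τ_{X×Y}| = 16.


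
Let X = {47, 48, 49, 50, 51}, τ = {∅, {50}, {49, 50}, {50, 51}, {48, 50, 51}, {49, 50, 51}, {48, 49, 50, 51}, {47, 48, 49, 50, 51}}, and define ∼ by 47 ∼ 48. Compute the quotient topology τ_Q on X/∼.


X/∼ = {[47=48], [49], [50], [51]}; |τ_Q| = 6.

Equivalence classes: [47=48], [49], [50], [51].
Quotient map π: X → X/∼ sends 47 ↦ [47=48], 48 ↦ [47=48], 49 ↦ [49], 50 ↦ [50], 51 ↦ [51].
For each subset V ⊆ X/∼, compute π^{-1}(V) ⊆ X and check whether π^{-1}(V) ∈ τ. V is open in τ_Q iff π^{-1}(V) ∈ τ.
  V = {}: π^{-1}(V) = ∅ ∈ τ ✓.
  V = {[47=48]}: π^{-1}(V) = {47, 48} ∉ τ ✗.
  V = {[49]}: π^{-1}(V) = {49} ∉ τ ✗.
  V = {[47=48], [49]}: π^{-1}(V) = {47, 48, 49} ∉ τ ✗.
  V = {[50]}: π^{-1}(V) = {50} ∈ τ ✓.
  V = {[47=48], [50]}: π^{-1}(V) = {47, 48, 50} ∉ τ ✗.
  V = {[49], [50]}: π^{-1}(V) = {49, 50} ∈ τ ✓.
  V = {[47=48], [49], [50]}: π^{-1}(V) = {47, 48, 49, 50} ∉ τ ✗.
  V = {[51]}: π^{-1}(V) = {51} ∉ τ ✗.
  V = {[47=48], [51]}: π^{-1}(V) = {47, 48, 51} ∉ τ ✗.
  V = {[49], [51]}: π^{-1}(V) = {49, 51} ∉ τ ✗.
  V = {[47=48], [49], [51]}: π^{-1}(V) = {47, 48, 49, 51} ∉ τ ✗.
  V = {[50], [51]}: π^{-1}(V) = {50, 51} ∈ τ ✓.
  V = {[47=48], [50], [51]}: π^{-1}(V) = {47, 48, 50, 51} ∉ τ ✗.
  V = {[49], [50], [51]}: π^{-1}(V) = {49, 50, 51} ∈ τ ✓.
  V = {[47=48], [49], [50], [51]}: π^{-1}(V) = {47, 48, 49, 50, 51} ∈ τ ✓.
Open sets in the quotient: τ_Q = {{}, {[50]}, {[49], [50]}, {[50], [51]}, {[49], [50], [51]}, {[47=48], [49], [50], [51]}} (6 elements).


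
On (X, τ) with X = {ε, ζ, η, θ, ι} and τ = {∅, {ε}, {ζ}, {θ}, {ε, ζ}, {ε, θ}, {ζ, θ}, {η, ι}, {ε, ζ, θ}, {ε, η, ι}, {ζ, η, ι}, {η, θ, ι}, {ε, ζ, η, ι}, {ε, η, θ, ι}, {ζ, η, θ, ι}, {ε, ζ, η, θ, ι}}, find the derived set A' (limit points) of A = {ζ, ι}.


A' = {η}

For each x ∈ X, list the open sets U ∈ τ with x ∈ U, then check whether U ∩ (A ∖ {x}) ≠ ∅ for every such U.
  x = ε: open {ε} ∋ x has {ε} ∩ (A ∖ {ε}) = ∅, so x is NOT a limit point.
  x = ζ: open {ζ} ∋ x has {ζ} ∩ (A ∖ {ζ}) = ∅, so x is NOT a limit point.
  x = η: opens ∋ x are {η, ι}, {ε, η, ι}, {ζ, η, ι}, {η, θ, ι}, {ε, ζ, η, ι}, {ε, η, θ, ι}, {ζ, η, θ, ι}, {ε, ζ, η, θ, ι}; each meets A ∖ {η}, so x IS a limit point.
  x = θ: open {θ} ∋ x has {θ} ∩ (A ∖ {θ}) = ∅, so x is NOT a limit point.
  x = ι: open {η, ι} ∋ x has {η, ι} ∩ (A ∖ {ι}) = ∅, so x is NOT a limit point.
Collecting: A' = {η}.


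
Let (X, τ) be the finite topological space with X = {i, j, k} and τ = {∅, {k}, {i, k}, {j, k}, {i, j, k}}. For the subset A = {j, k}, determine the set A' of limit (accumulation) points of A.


A' = {i, j}

For each x ∈ X, list the open sets U ∈ τ with x ∈ U, then check whether U ∩ (A ∖ {x}) ≠ ∅ for every such U.
  x = i: opens ∋ x are {i, k}, {i, j, k}; each meets A ∖ {i}, so x IS a limit point.
  x = j: opens ∋ x are {j, k}, {i, j, k}; each meets A ∖ {j}, so x IS a limit point.
  x = k: open {k} ∋ x has {k} ∩ (A ∖ {k}) = ∅, so x is NOT a limit point.
Collecting: A' = {i, j}.


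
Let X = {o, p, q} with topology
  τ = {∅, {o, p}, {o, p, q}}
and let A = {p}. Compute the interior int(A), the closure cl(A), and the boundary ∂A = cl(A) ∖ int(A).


int(A) = ∅, cl(A) = {o, p, q}, ∂A = {o, p, q}.

Closed sets in (X, τ) are complements of opens:
  closed(X, τ) = {∅, {q}, {o, p, q}}.
int(A) = ⋃ {U ∈ τ : U ⊆ A}. Opens contained in A: ∅.
Taking the union of these: int(A) = ∅.
cl(A) = ⋂ {C closed : A ⊆ C}. Closed sets containing A: {o, p, q}.
Intersecting these: cl(A) = {o, p, q}.
∂A = cl(A) ∖ int(A) = {o, p, q} ∖ ∅ = {o, p, q}.


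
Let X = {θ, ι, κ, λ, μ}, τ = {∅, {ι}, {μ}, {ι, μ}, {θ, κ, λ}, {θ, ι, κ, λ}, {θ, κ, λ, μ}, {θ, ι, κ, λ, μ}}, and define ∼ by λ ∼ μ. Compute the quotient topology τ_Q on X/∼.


X/∼ = {[θ], [ι], [κ], [λ=μ]}; |τ_Q| = 4.

Equivalence classes: [θ], [ι], [κ], [λ=μ].
Quotient map π: X → X/∼ sends θ ↦ [θ], ι ↦ [ι], κ ↦ [κ], λ ↦ [λ=μ], μ ↦ [λ=μ].
For each subset V ⊆ X/∼, compute π^{-1}(V) ⊆ X and check whether π^{-1}(V) ∈ τ. V is open in τ_Q iff π^{-1}(V) ∈ τ.
  V = {}: π^{-1}(V) = ∅ ∈ τ ✓.
  V = {[θ]}: π^{-1}(V) = {θ} ∉ τ ✗.
  V = {[ι]}: π^{-1}(V) = {ι} ∈ τ ✓.
  V = {[θ], [ι]}: π^{-1}(V) = {θ, ι} ∉ τ ✗.
  V = {[κ]}: π^{-1}(V) = {κ} ∉ τ ✗.
  V = {[θ], [κ]}: π^{-1}(V) = {θ, κ} ∉ τ ✗.
  V = {[ι], [κ]}: π^{-1}(V) = {ι, κ} ∉ τ ✗.
  V = {[θ], [ι], [κ]}: π^{-1}(V) = {θ, ι, κ} ∉ τ ✗.
  V = {[λ=μ]}: π^{-1}(V) = {λ, μ} ∉ τ ✗.
  V = {[θ], [λ=μ]}: π^{-1}(V) = {θ, λ, μ} ∉ τ ✗.
  V = {[ι], [λ=μ]}: π^{-1}(V) = {ι, λ, μ} ∉ τ ✗.
  V = {[θ], [ι], [λ=μ]}: π^{-1}(V) = {θ, ι, λ, μ} ∉ τ ✗.
  V = {[κ], [λ=μ]}: π^{-1}(V) = {κ, λ, μ} ∉ τ ✗.
  V = {[θ], [κ], [λ=μ]}: π^{-1}(V) = {θ, κ, λ, μ} ∈ τ ✓.
  V = {[ι], [κ], [λ=μ]}: π^{-1}(V) = {ι, κ, λ, μ} ∉ τ ✗.
  V = {[θ], [ι], [κ], [λ=μ]}: π^{-1}(V) = {θ, ι, κ, λ, μ} ∈ τ ✓.
Open sets in the quotient: τ_Q = {{}, {[ι]}, {[θ], [κ], [λ=μ]}, {[θ], [ι], [κ], [λ=μ]}} (4 elements).


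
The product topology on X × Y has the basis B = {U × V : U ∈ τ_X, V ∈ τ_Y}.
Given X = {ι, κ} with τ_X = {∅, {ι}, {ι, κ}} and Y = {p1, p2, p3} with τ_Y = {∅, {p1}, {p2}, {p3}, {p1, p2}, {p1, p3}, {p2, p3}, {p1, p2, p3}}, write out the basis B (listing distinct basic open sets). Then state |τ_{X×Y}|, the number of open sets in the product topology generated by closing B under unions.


Basis B = {∅ × ∅, {ι} × {p1}, {ι} × {p2}, {ι} × {p3}, {ι} × {p1, p2}, {ι} × {p1, p3}, {ι, κ} × {p1}, {ι} × {p2, p3}, {ι, κ} × {p2}, {ι, κ} × {p3}, {ι} × {p1, p2, p3}, {ι, κ} × {p1, p2}, {ι, κ} × {p1, p3}, {ι, κ} × {p2, p3}, {ι, κ} × {p1, p2, p3}}; |τ_{X×Y}| = 27.

Enumerate products U × V with U ∈ τ_X, V ∈ τ_Y (deduplicated):
  ∅ × ∅ = {} (∅)
  {ι} × {p1} = {(ι,p1)}
  {ι} × {p2} = {(ι,p2)}
  {ι} × {p3} = {(ι,p3)}
  {ι} × {p1, p2} = {(ι,p1), (ι,p2)}
  {ι} × {p1, p3} = {(ι,p1), (ι,p3)}
  {ι, κ} × {p1} = {(ι,p1), (κ,p1)}
  {ι} × {p2, p3} = {(ι,p2), (ι,p3)}
  {ι, κ} × {p2} = {(ι,p2), (κ,p2)}
  {ι, κ} × {p3} = {(ι,p3), (κ,p3)}
  {ι} × {p1, p2, p3} = {(ι,p1), (ι,p2), (ι,p3)}
  {ι, κ} × {p1, p2} = {(ι,p1), (ι,p2), (κ,p1), (κ,p2)}
  {ι, κ} × {p1, p3} = {(ι,p1), (ι,p3), (κ,p1), (κ,p3)}
  {ι, κ} × {p2, p3} = {(ι,p2), (ι,p3), (κ,p2), (κ,p3)}
  {ι, κ} × {p1, p2, p3} = {(ι,p1), (ι,p2), (ι,p3), (κ,p1), (κ,p2), (κ,p3)}
These 15 distinct sets form the basis B.
Close under arbitrary unions to get τ_{X×Y}; counting gives |τ_{X×Y}| = 27.


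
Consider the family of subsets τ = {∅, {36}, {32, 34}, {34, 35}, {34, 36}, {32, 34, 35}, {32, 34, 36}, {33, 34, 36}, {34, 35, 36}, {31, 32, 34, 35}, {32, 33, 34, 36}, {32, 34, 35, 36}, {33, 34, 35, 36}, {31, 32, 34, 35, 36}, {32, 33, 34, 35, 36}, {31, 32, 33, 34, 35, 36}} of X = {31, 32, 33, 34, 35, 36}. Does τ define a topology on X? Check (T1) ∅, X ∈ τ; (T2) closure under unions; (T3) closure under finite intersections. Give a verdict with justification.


τ is NOT a topology on X.

Axiom (T1): ∅ ∈ τ? Yes; X ∈ τ? Yes.
Axiom (T2/T3): check pairwise unions and intersections of members of τ.
Counterexample for (T3): {32, 34} ∩ {34, 35} = {34} ∉ τ. Therefore τ is NOT a topology.


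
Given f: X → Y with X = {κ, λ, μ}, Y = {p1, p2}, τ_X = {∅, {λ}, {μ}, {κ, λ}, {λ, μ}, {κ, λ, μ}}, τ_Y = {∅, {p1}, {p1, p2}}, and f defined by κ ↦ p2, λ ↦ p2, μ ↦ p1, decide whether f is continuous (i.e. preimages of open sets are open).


f IS continuous.

Compute f^{-1}(U) for each U ∈ τ_Y:
  U = ∅: f^{-1}(U) = ∅ ∈ τ_X ✓.
  U = {p1}: f^{-1}(U) = {μ} ∈ τ_X ✓.
  U = {p1, p2}: f^{-1}(U) = {κ, λ, μ} ∈ τ_X ✓.
Every preimage lies in τ_X, so f IS continuous.


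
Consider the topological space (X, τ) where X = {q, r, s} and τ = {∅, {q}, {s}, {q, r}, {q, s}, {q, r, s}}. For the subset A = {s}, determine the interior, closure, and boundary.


int(A) = {s}, cl(A) = {s}, ∂A = ∅.

Closed sets in (X, τ) are complements of opens:
  closed(X, τ) = {∅, {r}, {s}, {q, r}, {r, s}, {q, r, s}}.
int(A) = ⋃ {U ∈ τ : U ⊆ A}. Opens contained in A: ∅, {s}.
Taking the union of these: int(A) = {s}.
cl(A) = ⋂ {C closed : A ⊆ C}. Closed sets containing A: {s}, {r, s}, {q, r, s}.
Intersecting these: cl(A) = {s}.
∂A = cl(A) ∖ int(A) = {s} ∖ {s} = ∅.


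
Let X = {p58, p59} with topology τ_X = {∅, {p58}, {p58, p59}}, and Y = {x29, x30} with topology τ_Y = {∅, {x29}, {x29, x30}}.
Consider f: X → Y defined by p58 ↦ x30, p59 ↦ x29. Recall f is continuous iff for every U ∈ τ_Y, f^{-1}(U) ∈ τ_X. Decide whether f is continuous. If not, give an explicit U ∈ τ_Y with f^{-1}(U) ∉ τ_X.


f is NOT continuous.

Compute f^{-1}(U) for each U ∈ τ_Y:
  U = ∅: f^{-1}(U) = ∅ ∈ τ_X ✓.
  U = {x29}: f^{-1}(U) = {p59} ∉ τ_X ✗.
  U = {x29, x30}: f^{-1}(U) = {p58, p59} ∈ τ_X ✓.
Found U = {x29} with f^{-1}(U) = {p59} not in τ_X. Therefore f is NOT continuous.


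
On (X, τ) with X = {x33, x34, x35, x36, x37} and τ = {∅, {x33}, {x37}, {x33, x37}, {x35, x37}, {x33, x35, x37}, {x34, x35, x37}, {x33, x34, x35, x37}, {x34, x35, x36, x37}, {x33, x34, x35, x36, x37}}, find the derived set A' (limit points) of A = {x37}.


A' = {x34, x35, x36}

For each x ∈ X, list the open sets U ∈ τ with x ∈ U, then check whether U ∩ (A ∖ {x}) ≠ ∅ for every such U.
  x = x33: open {x33} ∋ x has {x33} ∩ (A ∖ {x33}) = ∅, so x is NOT a limit point.
  x = x34: opens ∋ x are {x34, x35, x37}, {x33, x34, x35, x37}, {x34, x35, x36, x37}, {x33, x34, x35, x36, x37}; each meets A ∖ {x34}, so x IS a limit point.
  x = x35: opens ∋ x are {x35, x37}, {x33, x35, x37}, {x34, x35, x37}, {x33, x34, x35, x37}, {x34, x35, x36, x37}, {x33, x34, x35, x36, x37}; each meets A ∖ {x35}, so x IS a limit point.
  x = x36: opens ∋ x are {x34, x35, x36, x37}, {x33, x34, x35, x36, x37}; each meets A ∖ {x36}, so x IS a limit point.
  x = x37: open {x37} ∋ x has {x37} ∩ (A ∖ {x37}) = ∅, so x is NOT a limit point.
Collecting: A' = {x34, x35, x36}.
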